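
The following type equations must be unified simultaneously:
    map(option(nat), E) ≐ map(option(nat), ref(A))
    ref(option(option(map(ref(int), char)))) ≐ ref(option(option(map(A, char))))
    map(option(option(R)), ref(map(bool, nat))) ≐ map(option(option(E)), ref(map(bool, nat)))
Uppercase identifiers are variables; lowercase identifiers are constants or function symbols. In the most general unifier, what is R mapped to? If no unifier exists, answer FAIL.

ref(ref(int))

Decompose map/2: option(nat) ≐ option(nat),  E ≐ ref(A).
Delete trivial equation option(nat) ≐ option(nat).
Bind E := ref(A); substituting into the one remaining equation that mentions E gives: map(option(option(R)), ref(map(bool, nat))) ≐ map(option(option(ref(A))), ref(map(bool, nat))).
Decompose ref/1: option(option(map(ref(int), char))) ≐ option(option(map(A, char))).
Decompose option/1: option(map(ref(int), char)) ≐ option(map(A, char)).
Decompose option/1: map(ref(int), char) ≐ map(A, char).
Decompose map/2: ref(int) ≐ A,  char ≐ char.
Bind A := ref(int); substituting into the one remaining equation that mentions A gives: map(option(option(R)), ref(map(bool, nat))) ≐ map(option(option(ref(ref(int)))), ref(map(bool, nat))). Substituting into the earlier binding gives E := ref(ref(int)).
Delete trivial equation char ≐ char.
Decompose map/2: option(option(R)) ≐ option(option(ref(ref(int)))),  ref(map(bool, nat)) ≐ ref(map(bool, nat)).
Decompose option/1: option(R) ≐ option(ref(ref(int))).
Decompose option/1: R ≐ ref(ref(int)).
Bind R := ref(ref(int)); no other remaining equation mentions R.
Delete trivial equation ref(map(bool, nat)) ≐ ref(map(bool, nat)).
MGU = { E -> ref(ref(int)), A -> ref(int), R -> ref(ref(int)) }, so R -> ref(ref(int)).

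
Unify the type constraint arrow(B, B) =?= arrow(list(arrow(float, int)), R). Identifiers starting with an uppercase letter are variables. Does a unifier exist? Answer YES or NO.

Decompose arrow/2: B =?= list(arrow(float, int)),  B =?= R.
Bind B := list(arrow(float, int)); substituting into the remaining equation gives: list(arrow(float, int)) =?= R.
Bind R := list(arrow(float, int)).
No equations remain and no clash or occurs-check failure arose, so a unifier exists.

YES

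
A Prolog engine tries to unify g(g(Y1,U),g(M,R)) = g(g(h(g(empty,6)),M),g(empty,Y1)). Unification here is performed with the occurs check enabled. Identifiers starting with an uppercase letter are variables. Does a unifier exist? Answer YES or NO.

YES

Decompose g/2: g(Y1,U) = g(h(g(empty,6)),M),  g(M,R) = g(empty,Y1).
Decompose g/2: Y1 = h(g(empty,6)),  U = M.
Bind Y1 := h(g(empty,6)); substituting into the one remaining equation that mentions Y1 gives: g(M,R) = g(empty,h(g(empty,6))).
Bind U := M; no other remaining equation mentions U.
Decompose g/2: M = empty,  R = h(g(empty,6)).
Bind M := empty; no other remaining equation mentions M. Substituting into the earlier binding gives U := empty.
Bind R := h(g(empty,6)).
No equations remain and no clash or occurs-check failure arose, so a unifier exists.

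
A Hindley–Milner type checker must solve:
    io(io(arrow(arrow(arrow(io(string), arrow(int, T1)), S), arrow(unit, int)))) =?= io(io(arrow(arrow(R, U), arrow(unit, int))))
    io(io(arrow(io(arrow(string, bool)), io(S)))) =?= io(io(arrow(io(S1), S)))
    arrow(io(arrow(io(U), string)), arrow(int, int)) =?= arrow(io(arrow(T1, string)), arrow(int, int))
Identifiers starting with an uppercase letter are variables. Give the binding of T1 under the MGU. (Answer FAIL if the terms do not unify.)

FAIL

Decompose io/1: io(arrow(arrow(arrow(io(string), arrow(int, T1)), S), arrow(unit, int))) =?= io(arrow(arrow(R, U), arrow(unit, int))).
Decompose io/1: arrow(arrow(arrow(io(string), arrow(int, T1)), S), arrow(unit, int)) =?= arrow(arrow(R, U), arrow(unit, int)).
Decompose arrow/2: arrow(arrow(io(string), arrow(int, T1)), S) =?= arrow(R, U),  arrow(unit, int) =?= arrow(unit, int).
Decompose arrow/2: arrow(io(string), arrow(int, T1)) =?= R,  S =?= U.
Bind R := arrow(io(string), arrow(int, T1)); no other remaining equation mentions R.
Bind S := U; substituting into the one remaining equation that mentions S gives: io(io(arrow(io(arrow(string, bool)), io(U)))) =?= io(io(arrow(io(S1), U))).
Delete trivial equation arrow(unit, int) =?= arrow(unit, int).
Decompose io/1: io(arrow(io(arrow(string, bool)), io(U))) =?= io(arrow(io(S1), U)).
Decompose io/1: arrow(io(arrow(string, bool)), io(U)) =?= arrow(io(S1), U).
Decompose arrow/2: io(arrow(string, bool)) =?= io(S1),  io(U) =?= U.
Decompose io/1: arrow(string, bool) =?= S1.
Bind S1 := arrow(string, bool); no other remaining equation mentions S1.
Occurs check fails: U occurs in io(U); the equation U =?= io(U) has no finite solution.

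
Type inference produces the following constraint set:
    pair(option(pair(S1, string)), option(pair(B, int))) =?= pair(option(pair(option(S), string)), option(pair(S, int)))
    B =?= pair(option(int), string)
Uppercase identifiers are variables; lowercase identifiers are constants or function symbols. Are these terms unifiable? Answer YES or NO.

YES

Decompose pair/2: option(pair(S1, string)) =?= option(pair(option(S), string)),  option(pair(B, int)) =?= option(pair(S, int)).
Decompose option/1: pair(S1, string) =?= pair(option(S), string).
Decompose pair/2: S1 =?= option(S),  string =?= string.
Bind S1 := option(S); no other remaining equation mentions S1.
Delete trivial equation string =?= string.
Decompose option/1: pair(B, int) =?= pair(S, int).
Decompose pair/2: B =?= S,  int =?= int.
Bind B := S; substituting into the one remaining equation that mentions B gives: S =?= pair(option(int), string).
Delete trivial equation int =?= int.
Bind S := pair(option(int), string). Substituting into the earlier bindings gives S1 := option(pair(option(int), string)), B := pair(option(int), string).
No equations remain and no clash or occurs-check failure arose, so a unifier exists.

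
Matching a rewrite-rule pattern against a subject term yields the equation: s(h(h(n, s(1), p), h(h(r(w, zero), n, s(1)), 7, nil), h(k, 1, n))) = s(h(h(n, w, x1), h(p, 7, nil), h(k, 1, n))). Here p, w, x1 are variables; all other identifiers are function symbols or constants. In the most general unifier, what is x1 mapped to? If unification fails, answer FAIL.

h(r(s(1), zero), n, s(1))

Decompose s/1: h(h(n, s(1), p), h(h(r(w, zero), n, s(1)), 7, nil), h(k, 1, n)) = h(h(n, w, x1), h(p, 7, nil), h(k, 1, n)).
Decompose h/3: h(n, s(1), p) = h(n, w, x1),  h(h(r(w, zero), n, s(1)), 7, nil) = h(p, 7, nil),  h(k, 1, n) = h(k, 1, n).
Decompose h/3: n = n,  s(1) = w,  p = x1.
Delete trivial equation n = n.
Bind w := s(1); substituting into the one remaining equation that mentions w gives: h(h(r(s(1), zero), n, s(1)), 7, nil) = h(p, 7, nil).
Bind p := x1; substituting into the one remaining equation that mentions p gives: h(h(r(s(1), zero), n, s(1)), 7, nil) = h(x1, 7, nil).
Decompose h/3: h(r(s(1), zero), n, s(1)) = x1,  7 = 7,  nil = nil.
Bind x1 := h(r(s(1), zero), n, s(1)); no other remaining equation mentions x1. Substituting into the earlier binding gives p := h(r(s(1), zero), n, s(1)).
Delete trivial equation 7 = 7.
Delete trivial equation nil = nil.
Delete trivial equation h(k, 1, n) = h(k, 1, n).
MGU = { w := s(1), p := h(r(s(1), zero), n, s(1)), x1 := h(r(s(1), zero), n, s(1)) }, so x1 := h(r(s(1), zero), n, s(1)).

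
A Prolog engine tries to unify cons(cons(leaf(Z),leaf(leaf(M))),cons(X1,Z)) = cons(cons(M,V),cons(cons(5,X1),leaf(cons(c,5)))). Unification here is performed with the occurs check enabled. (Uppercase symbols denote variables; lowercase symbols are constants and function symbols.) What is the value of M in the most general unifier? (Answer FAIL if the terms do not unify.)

Decompose cons/2: cons(leaf(Z),leaf(leaf(M))) = cons(M,V),  cons(X1,Z) = cons(cons(5,X1),leaf(cons(c,5))).
Decompose cons/2: leaf(Z) = M,  leaf(leaf(M)) = V.
Bind M := leaf(Z); substituting into the one remaining equation that mentions M gives: leaf(leaf(leaf(Z))) = V.
Bind V := leaf(leaf(leaf(Z))); no other remaining equation mentions V.
Decompose cons/2: X1 = cons(5,X1),  Z = leaf(cons(c,5)).
Occurs check fails: X1 occurs in cons(5,X1); the equation X1 = cons(5,X1) has no finite solution.

FAIL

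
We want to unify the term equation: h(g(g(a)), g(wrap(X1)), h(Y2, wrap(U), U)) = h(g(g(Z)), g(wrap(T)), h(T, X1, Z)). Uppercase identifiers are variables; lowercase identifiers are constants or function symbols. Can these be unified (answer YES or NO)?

Decompose h/3: g(g(a)) = g(g(Z)),  g(wrap(X1)) = g(wrap(T)),  h(Y2, wrap(U), U) = h(T, X1, Z).
Decompose g/1: g(a) = g(Z).
Decompose g/1: a = Z.
Bind Z := a; substituting into the one remaining equation that mentions Z gives: h(Y2, wrap(U), U) = h(T, X1, a).
Decompose g/1: wrap(X1) = wrap(T).
Decompose wrap/1: X1 = T.
Bind X1 := T; substituting into the remaining equation gives: h(Y2, wrap(U), U) = h(T, T, a).
Decompose h/3: Y2 = T,  wrap(U) = T,  U = a.
Bind Y2 := T; no other remaining equation mentions Y2.
Bind T := wrap(U); no other remaining equation mentions T. Substituting into the earlier bindings gives X1 := wrap(U), Y2 := wrap(U).
Bind U := a. Substituting into the earlier bindings gives X1 := wrap(a), Y2 := wrap(a), T := wrap(a).
No equations remain and no clash or occurs-check failure arose, so a unifier exists.

YES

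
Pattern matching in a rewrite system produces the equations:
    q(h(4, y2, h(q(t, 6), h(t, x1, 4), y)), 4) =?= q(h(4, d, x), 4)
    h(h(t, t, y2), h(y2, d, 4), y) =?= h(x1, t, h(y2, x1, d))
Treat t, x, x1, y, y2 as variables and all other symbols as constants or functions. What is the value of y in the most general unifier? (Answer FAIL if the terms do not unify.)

Decompose q/2: h(4, y2, h(q(t, 6), h(t, x1, 4), y)) =?= h(4, d, x),  4 =?= 4.
Decompose h/3: 4 =?= 4,  y2 =?= d,  h(q(t, 6), h(t, x1, 4), y) =?= x.
Delete trivial equation 4 =?= 4.
Bind y2 := d; substituting into the one remaining equation that mentions y2 gives: h(h(t, t, d), h(d, d, 4), y) =?= h(x1, t, h(d, x1, d)).
Bind x := h(q(t, 6), h(t, x1, 4), y); no other remaining equation mentions x.
Delete trivial equation 4 =?= 4.
Decompose h/3: h(t, t, d) =?= x1,  h(d, d, 4) =?= t,  y =?= h(d, x1, d).
Bind x1 := h(t, t, d); substituting into the one remaining equation that mentions x1 gives: y =?= h(d, h(t, t, d), d). Substituting into the earlier binding gives x := h(q(t, 6), h(t, h(t, t, d), 4), y).
Bind t := h(d, d, 4); substituting into the remaining equation gives: y =?= h(d, h(h(d, d, 4), h(d, d, 4), d), d). Substituting into the earlier bindings gives x := h(q(h(d, d, 4), 6), h(h(d, d, 4), h(h(d, d, 4), h(d, d, 4), d), 4), y), x1 := h(h(d, d, 4), h(d, d, 4), d).
Bind y := h(d, h(h(d, d, 4), h(d, d, 4), d), d). Substituting into the earlier binding gives x := h(q(h(d, d, 4), 6), h(h(d, d, 4), h(h(d, d, 4), h(d, d, 4), d), 4), h(d, h(h(d, d, 4), h(d, d, 4), d), d)).
MGU = { y2 := d, x := h(q(h(d, d, 4), 6), h(h(d, d, 4), h(h(d, d, 4), h(d, d, 4), d), 4), h(d, h(h(d, d, 4), h(d, d, 4), d), d)), x1 := h(h(d, d, 4), h(d, d, 4), d), t := h(d, d, 4), y := h(d, h(h(d, d, 4), h(d, d, 4), d), d) }, so y := h(d, h(h(d, d, 4), h(d, d, 4), d), d).

h(d, h(h(d, d, 4), h(d, d, 4), d), d)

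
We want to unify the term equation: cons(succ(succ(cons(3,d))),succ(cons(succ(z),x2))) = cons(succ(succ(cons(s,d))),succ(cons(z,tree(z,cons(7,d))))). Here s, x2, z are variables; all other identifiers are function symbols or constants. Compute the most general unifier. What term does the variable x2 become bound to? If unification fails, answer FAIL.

FAIL

Decompose cons/2: succ(succ(cons(3,d))) = succ(succ(cons(s,d))),  succ(cons(succ(z),x2)) = succ(cons(z,tree(z,cons(7,d)))).
Decompose succ/1: succ(cons(3,d)) = succ(cons(s,d)).
Decompose succ/1: cons(3,d) = cons(s,d).
Decompose cons/2: 3 = s,  d = d.
Bind s := 3; no other remaining equation mentions s.
Delete trivial equation d = d.
Decompose succ/1: cons(succ(z),x2) = cons(z,tree(z,cons(7,d))).
Decompose cons/2: succ(z) = z,  x2 = tree(z,cons(7,d)).
Occurs check fails: z occurs in succ(z); the equation z = succ(z) has no finite solution.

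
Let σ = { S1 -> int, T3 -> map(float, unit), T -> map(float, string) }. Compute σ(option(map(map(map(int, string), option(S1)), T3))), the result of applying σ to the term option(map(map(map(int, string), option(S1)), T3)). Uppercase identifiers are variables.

option(map(map(map(int, string), option(int)), map(float, unit)))

Replace each occurrence of S1 with int.
Replace each occurrence of T3 with map(float, unit).
Result: option(map(map(map(int, string), option(int)), map(float, unit))).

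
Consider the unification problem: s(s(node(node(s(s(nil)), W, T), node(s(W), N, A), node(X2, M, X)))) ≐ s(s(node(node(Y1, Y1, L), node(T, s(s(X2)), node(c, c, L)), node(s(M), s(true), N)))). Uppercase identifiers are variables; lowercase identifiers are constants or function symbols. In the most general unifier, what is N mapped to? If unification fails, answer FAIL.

s(s(s(s(true))))

Decompose s/1: s(node(node(s(s(nil)), W, T), node(s(W), N, A), node(X2, M, X))) ≐ s(node(node(Y1, Y1, L), node(T, s(s(X2)), node(c, c, L)), node(s(M), s(true), N))).
Decompose s/1: node(node(s(s(nil)), W, T), node(s(W), N, A), node(X2, M, X)) ≐ node(node(Y1, Y1, L), node(T, s(s(X2)), node(c, c, L)), node(s(M), s(true), N)).
Decompose node/3: node(s(s(nil)), W, T) ≐ node(Y1, Y1, L),  node(s(W), N, A) ≐ node(T, s(s(X2)), node(c, c, L)),  node(X2, M, X) ≐ node(s(M), s(true), N).
Decompose node/3: s(s(nil)) ≐ Y1,  W ≐ Y1,  T ≐ L.
Bind Y1 := s(s(nil)); substituting into the one remaining equation that mentions Y1 gives: W ≐ s(s(nil)).
Bind W := s(s(nil)); substituting into the one remaining equation that mentions W gives: node(s(s(s(nil))), N, A) ≐ node(T, s(s(X2)), node(c, c, L)).
Bind T := L; substituting into the one remaining equation that mentions T gives: node(s(s(s(nil))), N, A) ≐ node(L, s(s(X2)), node(c, c, L)).
Decompose node/3: s(s(s(nil))) ≐ L,  N ≐ s(s(X2)),  A ≐ node(c, c, L).
Bind L := s(s(s(nil))); substituting into the one remaining equation that mentions L gives: A ≐ node(c, c, s(s(s(nil)))). Substituting into the earlier binding gives T := s(s(s(nil))).
Bind N := s(s(X2)); substituting into the one remaining equation that mentions N gives: node(X2, M, X) ≐ node(s(M), s(true), s(s(X2))).
Bind A := node(c, c, s(s(s(nil)))); no other remaining equation mentions A.
Decompose node/3: X2 ≐ s(M),  M ≐ s(true),  X ≐ s(s(X2)).
Bind X2 := s(M); substituting into the one remaining equation that mentions X2 gives: X ≐ s(s(s(M))). Substituting into the earlier binding gives N := s(s(s(M))).
Bind M := s(true); substituting into the remaining equation gives: X ≐ s(s(s(s(true)))). Substituting into the earlier bindings gives N := s(s(s(s(true)))), X2 := s(s(true)).
Bind X := s(s(s(s(true)))).
MGU = { Y1 -> s(s(nil)), W -> s(s(nil)), T -> s(s(s(nil))), L -> s(s(s(nil))), N -> s(s(s(s(true)))), A -> node(c, c, s(s(s(nil)))), X2 -> s(s(true)), M -> s(true), X -> s(s(s(s(true)))) }, so N -> s(s(s(s(true)))).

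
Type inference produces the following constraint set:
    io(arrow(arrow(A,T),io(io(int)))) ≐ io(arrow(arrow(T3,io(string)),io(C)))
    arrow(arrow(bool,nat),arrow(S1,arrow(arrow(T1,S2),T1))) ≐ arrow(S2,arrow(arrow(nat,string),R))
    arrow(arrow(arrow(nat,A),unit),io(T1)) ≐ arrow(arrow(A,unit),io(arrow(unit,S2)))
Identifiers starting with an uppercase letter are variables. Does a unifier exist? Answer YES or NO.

Decompose io/1: arrow(arrow(A,T),io(io(int))) ≐ arrow(arrow(T3,io(string)),io(C)).
Decompose arrow/2: arrow(A,T) ≐ arrow(T3,io(string)),  io(io(int)) ≐ io(C).
Decompose arrow/2: A ≐ T3,  T ≐ io(string).
Bind A := T3; substituting into the one remaining equation that mentions A gives: arrow(arrow(arrow(nat,T3),unit),io(T1)) ≐ arrow(arrow(T3,unit),io(arrow(unit,S2))).
Bind T := io(string); no other remaining equation mentions T.
Decompose io/1: io(int) ≐ C.
Bind C := io(int); no other remaining equation mentions C.
Decompose arrow/2: arrow(bool,nat) ≐ S2,  arrow(S1,arrow(arrow(T1,S2),T1)) ≐ arrow(arrow(nat,string),R).
Bind S2 := arrow(bool,nat); substituting into the remaining equations gives: arrow(S1,arrow(arrow(T1,arrow(bool,nat)),T1)) ≐ arrow(arrow(nat,string),R),  arrow(arrow(arrow(nat,T3),unit),io(T1)) ≐ arrow(arrow(T3,unit),io(arrow(unit,arrow(bool,nat)))).
Decompose arrow/2: S1 ≐ arrow(nat,string),  arrow(arrow(T1,arrow(bool,nat)),T1) ≐ R.
Bind S1 := arrow(nat,string); no other remaining equation mentions S1.
Bind R := arrow(arrow(T1,arrow(bool,nat)),T1); no other remaining equation mentions R.
Decompose arrow/2: arrow(arrow(nat,T3),unit) ≐ arrow(T3,unit),  io(T1) ≐ io(arrow(unit,arrow(bool,nat))).
Decompose arrow/2: arrow(nat,T3) ≐ T3,  unit ≐ unit.
Occurs check fails: T3 occurs in arrow(nat,T3); the equation T3 ≐ arrow(nat,T3) has no finite solution.

NO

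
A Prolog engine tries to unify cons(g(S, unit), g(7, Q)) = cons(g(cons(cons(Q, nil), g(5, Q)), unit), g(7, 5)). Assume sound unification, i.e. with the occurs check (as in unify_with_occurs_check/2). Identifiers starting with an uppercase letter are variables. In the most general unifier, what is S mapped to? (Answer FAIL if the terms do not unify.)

Decompose cons/2: g(S, unit) = g(cons(cons(Q, nil), g(5, Q)), unit),  g(7, Q) = g(7, 5).
Decompose g/2: S = cons(cons(Q, nil), g(5, Q)),  unit = unit.
Bind S := cons(cons(Q, nil), g(5, Q)); no other remaining equation mentions S.
Delete trivial equation unit = unit.
Decompose g/2: 7 = 7,  Q = 5.
Delete trivial equation 7 = 7.
Bind Q := 5. Substituting into the earlier binding gives S := cons(cons(5, nil), g(5, 5)).
MGU = { S ↦ cons(cons(5, nil), g(5, 5)), Q ↦ 5 }, so S ↦ cons(cons(5, nil), g(5, 5)).

cons(cons(5, nil), g(5, 5))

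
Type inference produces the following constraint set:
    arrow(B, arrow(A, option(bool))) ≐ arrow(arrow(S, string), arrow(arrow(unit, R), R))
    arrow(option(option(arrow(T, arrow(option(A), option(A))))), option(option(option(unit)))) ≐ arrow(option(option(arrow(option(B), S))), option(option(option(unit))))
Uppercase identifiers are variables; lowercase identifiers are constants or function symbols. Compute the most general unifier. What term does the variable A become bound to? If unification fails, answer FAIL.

arrow(unit, option(bool))

Decompose arrow/2: B ≐ arrow(S, string),  arrow(A, option(bool)) ≐ arrow(arrow(unit, R), R).
Bind B := arrow(S, string); substituting into the one remaining equation that mentions B gives: arrow(option(option(arrow(T, arrow(option(A), option(A))))), option(option(option(unit)))) ≐ arrow(option(option(arrow(option(arrow(S, string)), S))), option(option(option(unit)))).
Decompose arrow/2: A ≐ arrow(unit, R),  option(bool) ≐ R.
Bind A := arrow(unit, R); substituting into the one remaining equation that mentions A gives: arrow(option(option(arrow(T, arrow(option(arrow(unit, R)), option(arrow(unit, R)))))), option(option(option(unit)))) ≐ arrow(option(option(arrow(option(arrow(S, string)), S))), option(option(option(unit)))).
Bind R := option(bool); substituting into the remaining equation gives: arrow(option(option(arrow(T, arrow(option(arrow(unit, option(bool))), option(arrow(unit, option(bool))))))), option(option(option(unit)))) ≐ arrow(option(option(arrow(option(arrow(S, string)), S))), option(option(option(unit)))). Substituting into the earlier binding gives A := arrow(unit, option(bool)).
Decompose arrow/2: option(option(arrow(T, arrow(option(arrow(unit, option(bool))), option(arrow(unit, option(bool))))))) ≐ option(option(arrow(option(arrow(S, string)), S))),  option(option(option(unit))) ≐ option(option(option(unit))).
Decompose option/1: option(arrow(T, arrow(option(arrow(unit, option(bool))), option(arrow(unit, option(bool)))))) ≐ option(arrow(option(arrow(S, string)), S)).
Decompose option/1: arrow(T, arrow(option(arrow(unit, option(bool))), option(arrow(unit, option(bool))))) ≐ arrow(option(arrow(S, string)), S).
Decompose arrow/2: T ≐ option(arrow(S, string)),  arrow(option(arrow(unit, option(bool))), option(arrow(unit, option(bool)))) ≐ S.
Bind T := option(arrow(S, string)); no other remaining equation mentions T.
Bind S := arrow(option(arrow(unit, option(bool))), option(arrow(unit, option(bool)))); no other remaining equation mentions S. Substituting into the earlier bindings gives B := arrow(arrow(option(arrow(unit, option(bool))), option(arrow(unit, option(bool)))), string), T := option(arrow(arrow(option(arrow(unit, option(bool))), option(arrow(unit, option(bool)))), string)).
Delete trivial equation option(option(option(unit))) ≐ option(option(option(unit))).
MGU = { B -> arrow(arrow(option(arrow(unit, option(bool))), option(arrow(unit, option(bool)))), string), A -> arrow(unit, option(bool)), R -> option(bool), T -> option(arrow(arrow(option(arrow(unit, option(bool))), option(arrow(unit, option(bool)))), string)), S -> arrow(option(arrow(unit, option(bool))), option(arrow(unit, option(bool)))) }, so A -> arrow(unit, option(bool)).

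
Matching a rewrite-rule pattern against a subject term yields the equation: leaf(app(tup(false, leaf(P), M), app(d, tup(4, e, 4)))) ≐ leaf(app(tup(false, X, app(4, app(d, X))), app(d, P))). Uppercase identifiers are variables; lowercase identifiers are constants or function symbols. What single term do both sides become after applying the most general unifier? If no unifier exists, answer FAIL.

Decompose leaf/1: app(tup(false, leaf(P), M), app(d, tup(4, e, 4))) ≐ app(tup(false, X, app(4, app(d, X))), app(d, P)).
Decompose app/2: tup(false, leaf(P), M) ≐ tup(false, X, app(4, app(d, X))),  app(d, tup(4, e, 4)) ≐ app(d, P).
Decompose tup/3: false ≐ false,  leaf(P) ≐ X,  M ≐ app(4, app(d, X)).
Delete trivial equation false ≐ false.
Bind X := leaf(P); substituting into the one remaining equation that mentions X gives: M ≐ app(4, app(d, leaf(P))).
Bind M := app(4, app(d, leaf(P))); no other remaining equation mentions M.
Decompose app/2: d ≐ d,  tup(4, e, 4) ≐ P.
Delete trivial equation d ≐ d.
Bind P := tup(4, e, 4). Substituting into the earlier bindings gives X := leaf(tup(4, e, 4)), M := app(4, app(d, leaf(tup(4, e, 4)))).
Applying the MGU to either side gives leaf(app(tup(false, leaf(tup(4, e, 4)), app(4, app(d, leaf(tup(4, e, 4))))), app(d, tup(4, e, 4)))).

leaf(app(tup(false, leaf(tup(4, e, 4)), app(4, app(d, leaf(tup(4, e, 4))))), app(d, tup(4, e, 4))))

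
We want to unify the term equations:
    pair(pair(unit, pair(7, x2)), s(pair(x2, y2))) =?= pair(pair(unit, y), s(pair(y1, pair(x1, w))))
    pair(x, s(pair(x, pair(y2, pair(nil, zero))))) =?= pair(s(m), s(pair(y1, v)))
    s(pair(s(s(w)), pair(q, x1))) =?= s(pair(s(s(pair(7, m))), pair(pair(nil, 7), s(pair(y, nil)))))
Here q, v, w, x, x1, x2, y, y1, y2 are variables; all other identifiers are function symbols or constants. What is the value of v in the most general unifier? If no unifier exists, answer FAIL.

Decompose pair/2: pair(unit, pair(7, x2)) =?= pair(unit, y),  s(pair(x2, y2)) =?= s(pair(y1, pair(x1, w))).
Decompose pair/2: unit =?= unit,  pair(7, x2) =?= y.
Delete trivial equation unit =?= unit.
Bind y := pair(7, x2); substituting into the one remaining equation that mentions y gives: s(pair(s(s(w)), pair(q, x1))) =?= s(pair(s(s(pair(7, m))), pair(pair(nil, 7), s(pair(pair(7, x2), nil))))).
Decompose s/1: pair(x2, y2) =?= pair(y1, pair(x1, w)).
Decompose pair/2: x2 =?= y1,  y2 =?= pair(x1, w).
Bind x2 := y1; substituting into the one remaining equation that mentions x2 gives: s(pair(s(s(w)), pair(q, x1))) =?= s(pair(s(s(pair(7, m))), pair(pair(nil, 7), s(pair(pair(7, y1), nil))))). Substituting into the earlier binding gives y := pair(7, y1).
Bind y2 := pair(x1, w); substituting into the one remaining equation that mentions y2 gives: pair(x, s(pair(x, pair(pair(x1, w), pair(nil, zero))))) =?= pair(s(m), s(pair(y1, v))).
Decompose pair/2: x =?= s(m),  s(pair(x, pair(pair(x1, w), pair(nil, zero)))) =?= s(pair(y1, v)).
Bind x := s(m); substituting into the one remaining equation that mentions x gives: s(pair(s(m), pair(pair(x1, w), pair(nil, zero)))) =?= s(pair(y1, v)).
Decompose s/1: pair(s(m), pair(pair(x1, w), pair(nil, zero))) =?= pair(y1, v).
Decompose pair/2: s(m) =?= y1,  pair(pair(x1, w), pair(nil, zero)) =?= v.
Bind y1 := s(m); substituting into the one remaining equation that mentions y1 gives: s(pair(s(s(w)), pair(q, x1))) =?= s(pair(s(s(pair(7, m))), pair(pair(nil, 7), s(pair(pair(7, s(m)), nil))))). Substituting into the earlier bindings gives y := pair(7, s(m)), x2 := s(m).
Bind v := pair(pair(x1, w), pair(nil, zero)); no other remaining equation mentions v.
Decompose s/1: pair(s(s(w)), pair(q, x1)) =?= pair(s(s(pair(7, m))), pair(pair(nil, 7), s(pair(pair(7, s(m)), nil)))).
Decompose pair/2: s(s(w)) =?= s(s(pair(7, m))),  pair(q, x1) =?= pair(pair(nil, 7), s(pair(pair(7, s(m)), nil))).
Decompose s/1: s(w) =?= s(pair(7, m)).
Decompose s/1: w =?= pair(7, m).
Bind w := pair(7, m); no other remaining equation mentions w. Substituting into the earlier bindings gives y2 := pair(x1, pair(7, m)), v := pair(pair(x1, pair(7, m)), pair(nil, zero)).
Decompose pair/2: q =?= pair(nil, 7),  x1 =?= s(pair(pair(7, s(m)), nil)).
Bind q := pair(nil, 7); no other remaining equation mentions q.
Bind x1 := s(pair(pair(7, s(m)), nil)). Substituting into the earlier bindings gives y2 := pair(s(pair(pair(7, s(m)), nil)), pair(7, m)), v := pair(pair(s(pair(pair(7, s(m)), nil)), pair(7, m)), pair(nil, zero)).
MGU = { y ↦ pair(7, s(m)), x2 ↦ s(m), y2 ↦ pair(s(pair(pair(7, s(m)), nil)), pair(7, m)), x ↦ s(m), y1 ↦ s(m), v ↦ pair(pair(s(pair(pair(7, s(m)), nil)), pair(7, m)), pair(nil, zero)), w ↦ pair(7, m), q ↦ pair(nil, 7), x1 ↦ s(pair(pair(7, s(m)), nil)) }, so v ↦ pair(pair(s(pair(pair(7, s(m)), nil)), pair(7, m)), pair(nil, zero)).

pair(pair(s(pair(pair(7, s(m)), nil)), pair(7, m)), pair(nil, zero))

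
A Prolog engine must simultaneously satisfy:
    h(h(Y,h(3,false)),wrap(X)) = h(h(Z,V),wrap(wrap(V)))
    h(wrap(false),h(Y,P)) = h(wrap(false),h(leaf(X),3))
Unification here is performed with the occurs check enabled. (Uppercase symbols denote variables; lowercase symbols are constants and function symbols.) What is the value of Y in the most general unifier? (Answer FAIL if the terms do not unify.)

Decompose h/2: h(Y,h(3,false)) = h(Z,V),  wrap(X) = wrap(wrap(V)).
Decompose h/2: Y = Z,  h(3,false) = V.
Bind Y := Z; substituting into the one remaining equation that mentions Y gives: h(wrap(false),h(Z,P)) = h(wrap(false),h(leaf(X),3)).
Bind V := h(3,false); substituting into the one remaining equation that mentions V gives: wrap(X) = wrap(wrap(h(3,false))).
Decompose wrap/1: X = wrap(h(3,false)).
Bind X := wrap(h(3,false)); substituting into the remaining equation gives: h(wrap(false),h(Z,P)) = h(wrap(false),h(leaf(wrap(h(3,false))),3)).
Decompose h/2: wrap(false) = wrap(false),  h(Z,P) = h(leaf(wrap(h(3,false))),3).
Delete trivial equation wrap(false) = wrap(false).
Decompose h/2: Z = leaf(wrap(h(3,false))),  P = 3.
Bind Z := leaf(wrap(h(3,false))); no other remaining equation mentions Z. Substituting into the earlier binding gives Y := leaf(wrap(h(3,false))).
Bind P := 3.
MGU = { Y ↦ leaf(wrap(h(3,false))), V ↦ h(3,false), X ↦ wrap(h(3,false)), Z ↦ leaf(wrap(h(3,false))), P ↦ 3 }, so Y ↦ leaf(wrap(h(3,false))).

leaf(wrap(h(3,false)))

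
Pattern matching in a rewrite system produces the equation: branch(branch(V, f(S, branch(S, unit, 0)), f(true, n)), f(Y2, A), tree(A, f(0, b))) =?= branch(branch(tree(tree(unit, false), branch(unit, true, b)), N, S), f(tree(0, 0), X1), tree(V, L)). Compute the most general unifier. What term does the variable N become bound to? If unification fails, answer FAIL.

Decompose branch/3: branch(V, f(S, branch(S, unit, 0)), f(true, n)) =?= branch(tree(tree(unit, false), branch(unit, true, b)), N, S),  f(Y2, A) =?= f(tree(0, 0), X1),  tree(A, f(0, b)) =?= tree(V, L).
Decompose branch/3: V =?= tree(tree(unit, false), branch(unit, true, b)),  f(S, branch(S, unit, 0)) =?= N,  f(true, n) =?= S.
Bind V := tree(tree(unit, false), branch(unit, true, b)); substituting into the one remaining equation that mentions V gives: tree(A, f(0, b)) =?= tree(tree(tree(unit, false), branch(unit, true, b)), L).
Bind N := f(S, branch(S, unit, 0)); no other remaining equation mentions N.
Bind S := f(true, n); no other remaining equation mentions S. Substituting into the earlier binding gives N := f(f(true, n), branch(f(true, n), unit, 0)).
Decompose f/2: Y2 =?= tree(0, 0),  A =?= X1.
Bind Y2 := tree(0, 0); no other remaining equation mentions Y2.
Bind A := X1; substituting into the remaining equation gives: tree(X1, f(0, b)) =?= tree(tree(tree(unit, false), branch(unit, true, b)), L).
Decompose tree/2: X1 =?= tree(tree(unit, false), branch(unit, true, b)),  f(0, b) =?= L.
Bind X1 := tree(tree(unit, false), branch(unit, true, b)); no other remaining equation mentions X1. Substituting into the earlier binding gives A := tree(tree(unit, false), branch(unit, true, b)).
Bind L := f(0, b).
MGU = { V ↦ tree(tree(unit, false), branch(unit, true, b)), N ↦ f(f(true, n), branch(f(true, n), unit, 0)), S ↦ f(true, n), Y2 ↦ tree(0, 0), A ↦ tree(tree(unit, false), branch(unit, true, b)), X1 ↦ tree(tree(unit, false), branch(unit, true, b)), L ↦ f(0, b) }, so N ↦ f(f(true, n), branch(f(true, n), unit, 0)).

f(f(true, n), branch(f(true, n), unit, 0))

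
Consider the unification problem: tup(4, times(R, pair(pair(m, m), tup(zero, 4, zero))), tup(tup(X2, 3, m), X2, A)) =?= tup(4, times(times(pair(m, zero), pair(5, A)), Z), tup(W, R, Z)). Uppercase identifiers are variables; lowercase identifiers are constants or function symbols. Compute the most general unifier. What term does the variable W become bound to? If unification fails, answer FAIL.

tup(times(pair(m, zero), pair(5, pair(pair(m, m), tup(zero, 4, zero)))), 3, m)

Decompose tup/3: 4 =?= 4,  times(R, pair(pair(m, m), tup(zero, 4, zero))) =?= times(times(pair(m, zero), pair(5, A)), Z),  tup(tup(X2, 3, m), X2, A) =?= tup(W, R, Z).
Delete trivial equation 4 =?= 4.
Decompose times/2: R =?= times(pair(m, zero), pair(5, A)),  pair(pair(m, m), tup(zero, 4, zero)) =?= Z.
Bind R := times(pair(m, zero), pair(5, A)); substituting into the one remaining equation that mentions R gives: tup(tup(X2, 3, m), X2, A) =?= tup(W, times(pair(m, zero), pair(5, A)), Z).
Bind Z := pair(pair(m, m), tup(zero, 4, zero)); substituting into the remaining equation gives: tup(tup(X2, 3, m), X2, A) =?= tup(W, times(pair(m, zero), pair(5, A)), pair(pair(m, m), tup(zero, 4, zero))).
Decompose tup/3: tup(X2, 3, m) =?= W,  X2 =?= times(pair(m, zero), pair(5, A)),  A =?= pair(pair(m, m), tup(zero, 4, zero)).
Bind W := tup(X2, 3, m); no other remaining equation mentions W.
Bind X2 := times(pair(m, zero), pair(5, A)); no other remaining equation mentions X2. Substituting into the earlier binding gives W := tup(times(pair(m, zero), pair(5, A)), 3, m).
Bind A := pair(pair(m, m), tup(zero, 4, zero)). Substituting into the earlier bindings gives R := times(pair(m, zero), pair(5, pair(pair(m, m), tup(zero, 4, zero)))), W := tup(times(pair(m, zero), pair(5, pair(pair(m, m), tup(zero, 4, zero)))), 3, m), X2 := times(pair(m, zero), pair(5, pair(pair(m, m), tup(zero, 4, zero)))).
MGU = { R -> times(pair(m, zero), pair(5, pair(pair(m, m), tup(zero, 4, zero)))), Z -> pair(pair(m, m), tup(zero, 4, zero)), W -> tup(times(pair(m, zero), pair(5, pair(pair(m, m), tup(zero, 4, zero)))), 3, m), X2 -> times(pair(m, zero), pair(5, pair(pair(m, m), tup(zero, 4, zero)))), A -> pair(pair(m, m), tup(zero, 4, zero)) }, so W -> tup(times(pair(m, zero), pair(5, pair(pair(m, m), tup(zero, 4, zero)))), 3, m).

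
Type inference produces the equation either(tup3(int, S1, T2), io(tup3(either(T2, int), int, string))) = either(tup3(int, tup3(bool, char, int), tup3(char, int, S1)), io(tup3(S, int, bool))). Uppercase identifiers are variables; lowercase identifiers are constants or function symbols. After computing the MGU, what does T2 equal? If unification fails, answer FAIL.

Decompose either/2: tup3(int, S1, T2) = tup3(int, tup3(bool, char, int), tup3(char, int, S1)),  io(tup3(either(T2, int), int, string)) = io(tup3(S, int, bool)).
Decompose tup3/3: int = int,  S1 = tup3(bool, char, int),  T2 = tup3(char, int, S1).
Delete trivial equation int = int.
Bind S1 := tup3(bool, char, int); substituting into the one remaining equation that mentions S1 gives: T2 = tup3(char, int, tup3(bool, char, int)).
Bind T2 := tup3(char, int, tup3(bool, char, int)); substituting into the remaining equation gives: io(tup3(either(tup3(char, int, tup3(bool, char, int)), int), int, string)) = io(tup3(S, int, bool)).
Decompose io/1: tup3(either(tup3(char, int, tup3(bool, char, int)), int), int, string) = tup3(S, int, bool).
Decompose tup3/3: either(tup3(char, int, tup3(bool, char, int)), int) = S,  int = int,  string = bool.
Bind S := either(tup3(char, int, tup3(bool, char, int)), int); no other remaining equation mentions S.
Delete trivial equation int = int.
Clash: constants string and bool differ; no unifier exists.

FAIL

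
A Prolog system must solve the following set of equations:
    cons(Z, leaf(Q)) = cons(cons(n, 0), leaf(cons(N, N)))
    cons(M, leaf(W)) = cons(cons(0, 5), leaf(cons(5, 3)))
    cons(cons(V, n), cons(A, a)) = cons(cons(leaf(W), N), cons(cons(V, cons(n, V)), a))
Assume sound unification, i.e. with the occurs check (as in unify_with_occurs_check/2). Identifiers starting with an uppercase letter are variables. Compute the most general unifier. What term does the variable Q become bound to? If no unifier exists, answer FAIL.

Decompose cons/2: Z = cons(n, 0),  leaf(Q) = leaf(cons(N, N)).
Bind Z := cons(n, 0); no other remaining equation mentions Z.
Decompose leaf/1: Q = cons(N, N).
Bind Q := cons(N, N); no other remaining equation mentions Q.
Decompose cons/2: M = cons(0, 5),  leaf(W) = leaf(cons(5, 3)).
Bind M := cons(0, 5); no other remaining equation mentions M.
Decompose leaf/1: W = cons(5, 3).
Bind W := cons(5, 3); substituting into the remaining equation gives: cons(cons(V, n), cons(A, a)) = cons(cons(leaf(cons(5, 3)), N), cons(cons(V, cons(n, V)), a)).
Decompose cons/2: cons(V, n) = cons(leaf(cons(5, 3)), N),  cons(A, a) = cons(cons(V, cons(n, V)), a).
Decompose cons/2: V = leaf(cons(5, 3)),  n = N.
Bind V := leaf(cons(5, 3)); substituting into the one remaining equation that mentions V gives: cons(A, a) = cons(cons(leaf(cons(5, 3)), cons(n, leaf(cons(5, 3)))), a).
Bind N := n; no other remaining equation mentions N. Substituting into the earlier binding gives Q := cons(n, n).
Decompose cons/2: A = cons(leaf(cons(5, 3)), cons(n, leaf(cons(5, 3)))),  a = a.
Bind A := cons(leaf(cons(5, 3)), cons(n, leaf(cons(5, 3)))); no other remaining equation mentions A.
Delete trivial equation a = a.
MGU = { Z = cons(n, 0), Q = cons(n, n), M = cons(0, 5), W = cons(5, 3), V = leaf(cons(5, 3)), N = n, A = cons(leaf(cons(5, 3)), cons(n, leaf(cons(5, 3)))) }, so Q = cons(n, n).

cons(n, n)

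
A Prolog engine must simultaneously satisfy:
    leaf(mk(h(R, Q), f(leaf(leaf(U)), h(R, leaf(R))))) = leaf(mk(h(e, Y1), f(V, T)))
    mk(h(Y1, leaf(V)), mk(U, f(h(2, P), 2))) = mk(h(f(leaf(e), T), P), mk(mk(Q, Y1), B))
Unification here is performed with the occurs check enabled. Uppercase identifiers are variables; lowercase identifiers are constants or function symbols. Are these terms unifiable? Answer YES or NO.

Decompose leaf/1: mk(h(R, Q), f(leaf(leaf(U)), h(R, leaf(R)))) = mk(h(e, Y1), f(V, T)).
Decompose mk/2: h(R, Q) = h(e, Y1),  f(leaf(leaf(U)), h(R, leaf(R))) = f(V, T).
Decompose h/2: R = e,  Q = Y1.
Bind R := e; substituting into the one remaining equation that mentions R gives: f(leaf(leaf(U)), h(e, leaf(e))) = f(V, T).
Bind Q := Y1; substituting into the one remaining equation that mentions Q gives: mk(h(Y1, leaf(V)), mk(U, f(h(2, P), 2))) = mk(h(f(leaf(e), T), P), mk(mk(Y1, Y1), B)).
Decompose f/2: leaf(leaf(U)) = V,  h(e, leaf(e)) = T.
Bind V := leaf(leaf(U)); substituting into the one remaining equation that mentions V gives: mk(h(Y1, leaf(leaf(leaf(U)))), mk(U, f(h(2, P), 2))) = mk(h(f(leaf(e), T), P), mk(mk(Y1, Y1), B)).
Bind T := h(e, leaf(e)); substituting into the remaining equation gives: mk(h(Y1, leaf(leaf(leaf(U)))), mk(U, f(h(2, P), 2))) = mk(h(f(leaf(e), h(e, leaf(e))), P), mk(mk(Y1, Y1), B)).
Decompose mk/2: h(Y1, leaf(leaf(leaf(U)))) = h(f(leaf(e), h(e, leaf(e))), P),  mk(U, f(h(2, P), 2)) = mk(mk(Y1, Y1), B).
Decompose h/2: Y1 = f(leaf(e), h(e, leaf(e))),  leaf(leaf(leaf(U))) = P.
Bind Y1 := f(leaf(e), h(e, leaf(e))); substituting into the one remaining equation that mentions Y1 gives: mk(U, f(h(2, P), 2)) = mk(mk(f(leaf(e), h(e, leaf(e))), f(leaf(e), h(e, leaf(e)))), B). Substituting into the earlier binding gives Q := f(leaf(e), h(e, leaf(e))).
Bind P := leaf(leaf(leaf(U))); substituting into the remaining equation gives: mk(U, f(h(2, leaf(leaf(leaf(U)))), 2)) = mk(mk(f(leaf(e), h(e, leaf(e))), f(leaf(e), h(e, leaf(e)))), B).
Decompose mk/2: U = mk(f(leaf(e), h(e, leaf(e))), f(leaf(e), h(e, leaf(e)))),  f(h(2, leaf(leaf(leaf(U)))), 2) = B.
Bind U := mk(f(leaf(e), h(e, leaf(e))), f(leaf(e), h(e, leaf(e)))); substituting into the remaining equation gives: f(h(2, leaf(leaf(leaf(mk(f(leaf(e), h(e, leaf(e))), f(leaf(e), h(e, leaf(e)))))))), 2) = B. Substituting into the earlier bindings gives V := leaf(leaf(mk(f(leaf(e), h(e, leaf(e))), f(leaf(e), h(e, leaf(e)))))), P := leaf(leaf(leaf(mk(f(leaf(e), h(e, leaf(e))), f(leaf(e), h(e, leaf(e))))))).
Bind B := f(h(2, leaf(leaf(leaf(mk(f(leaf(e), h(e, leaf(e))), f(leaf(e), h(e, leaf(e)))))))), 2).
No equations remain and no clash or occurs-check failure arose, so a unifier exists.

YES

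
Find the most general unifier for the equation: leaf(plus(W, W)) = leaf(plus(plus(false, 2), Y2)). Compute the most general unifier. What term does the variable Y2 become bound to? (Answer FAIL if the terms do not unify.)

Decompose leaf/1: plus(W, W) = plus(plus(false, 2), Y2).
Decompose plus/2: W = plus(false, 2),  W = Y2.
Bind W := plus(false, 2); substituting into the remaining equation gives: plus(false, 2) = Y2.
Bind Y2 := plus(false, 2).
MGU = { W := plus(false, 2), Y2 := plus(false, 2) }, so Y2 := plus(false, 2).

plus(false, 2)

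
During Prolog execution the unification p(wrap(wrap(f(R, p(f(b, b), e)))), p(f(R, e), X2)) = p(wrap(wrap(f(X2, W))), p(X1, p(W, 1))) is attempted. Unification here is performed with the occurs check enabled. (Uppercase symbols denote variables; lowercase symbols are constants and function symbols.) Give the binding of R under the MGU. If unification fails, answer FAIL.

Decompose p/2: wrap(wrap(f(R, p(f(b, b), e)))) = wrap(wrap(f(X2, W))),  p(f(R, e), X2) = p(X1, p(W, 1)).
Decompose wrap/1: wrap(f(R, p(f(b, b), e))) = wrap(f(X2, W)).
Decompose wrap/1: f(R, p(f(b, b), e)) = f(X2, W).
Decompose f/2: R = X2,  p(f(b, b), e) = W.
Bind R := X2; substituting into the one remaining equation that mentions R gives: p(f(X2, e), X2) = p(X1, p(W, 1)).
Bind W := p(f(b, b), e); substituting into the remaining equation gives: p(f(X2, e), X2) = p(X1, p(p(f(b, b), e), 1)).
Decompose p/2: f(X2, e) = X1,  X2 = p(p(f(b, b), e), 1).
Bind X1 := f(X2, e); no other remaining equation mentions X1.
Bind X2 := p(p(f(b, b), e), 1). Substituting into the earlier bindings gives R := p(p(f(b, b), e), 1), X1 := f(p(p(f(b, b), e), 1), e).
MGU = { R ↦ p(p(f(b, b), e), 1), W ↦ p(f(b, b), e), X1 ↦ f(p(p(f(b, b), e), 1), e), X2 ↦ p(p(f(b, b), e), 1) }, so R ↦ p(p(f(b, b), e), 1).

p(p(f(b, b), e), 1)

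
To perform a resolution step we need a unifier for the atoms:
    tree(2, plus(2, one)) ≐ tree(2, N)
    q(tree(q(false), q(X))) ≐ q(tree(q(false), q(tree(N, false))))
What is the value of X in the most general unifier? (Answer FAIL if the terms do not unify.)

tree(plus(2, one), false)

Decompose tree/2: 2 ≐ 2,  plus(2, one) ≐ N.
Delete trivial equation 2 ≐ 2.
Bind N := plus(2, one); substituting into the remaining equation gives: q(tree(q(false), q(X))) ≐ q(tree(q(false), q(tree(plus(2, one), false)))).
Decompose q/1: tree(q(false), q(X)) ≐ tree(q(false), q(tree(plus(2, one), false))).
Decompose tree/2: q(false) ≐ q(false),  q(X) ≐ q(tree(plus(2, one), false)).
Delete trivial equation q(false) ≐ q(false).
Decompose q/1: X ≐ tree(plus(2, one), false).
Bind X := tree(plus(2, one), false).
MGU = { N := plus(2, one), X := tree(plus(2, one), false) }, so X := tree(plus(2, one), false).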